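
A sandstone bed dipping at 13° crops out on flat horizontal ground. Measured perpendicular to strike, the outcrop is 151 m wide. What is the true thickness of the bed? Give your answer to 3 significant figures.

True thickness t = w · sin(dip) = 151 × sin 13°
t = 151 × 0.2250 = 33.968 m

34.0 m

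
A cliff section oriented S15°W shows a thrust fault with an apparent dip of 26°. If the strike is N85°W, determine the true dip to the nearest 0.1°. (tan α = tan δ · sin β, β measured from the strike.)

The section is 80° from the strike.
tan δ = tan α / sin β = tan 26° / sin 80° = 0.4877 / 0.9848 = 0.4953
true dip = arctan 0.4953 = 26.35°

26.3°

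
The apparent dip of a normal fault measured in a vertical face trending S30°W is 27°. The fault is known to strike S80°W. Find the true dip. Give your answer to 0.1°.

The section is 50° from the strike.
tan(true dip) = tan 27° / sin 50° = 0.6651
true dip = arctan 0.6651 = 33.63°

33.6°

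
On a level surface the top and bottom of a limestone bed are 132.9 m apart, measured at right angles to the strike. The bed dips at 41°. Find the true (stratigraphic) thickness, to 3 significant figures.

87.2 m

True thickness t = w · sin(dip) = 132.9 × sin 41°
t = 132.9 × 0.6561 = 87.190 m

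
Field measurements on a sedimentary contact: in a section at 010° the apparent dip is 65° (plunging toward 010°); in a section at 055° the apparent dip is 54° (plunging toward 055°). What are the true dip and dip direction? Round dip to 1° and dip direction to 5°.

The two traces are lines in the plane: v₁ = (sin 10°·cos 65°, cos 10°·cos 65°, −sin 65°), v₂ = (sin 55°·cos 54°, cos 55°·cos 54°, −sin 54°).
The plane normal is n = v₁ × v₂ ∝ (0.031, 0.377, 0.176).
tan δ = √(n_x²+n_y²)/n_z = 0.378/0.176, so δ = 65.1°.
Dip direction = azimuth of (n_x, n_y) = atan2(0.031, 0.377) = 5°.

true dip 65°, dip direction 005°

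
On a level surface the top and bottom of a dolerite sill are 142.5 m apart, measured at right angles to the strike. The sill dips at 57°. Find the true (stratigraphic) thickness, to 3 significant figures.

True thickness t = w · sin(dip) = 142.5 × sin 57°
t = 142.5 × 0.8387 = 119.511 m

120 m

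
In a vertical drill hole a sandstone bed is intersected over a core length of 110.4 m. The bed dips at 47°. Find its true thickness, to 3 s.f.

75.3 m

True thickness t = h · cos(dip) = 110.4 × cos 47°
t = 110.4 × 0.6820 = 75.293 m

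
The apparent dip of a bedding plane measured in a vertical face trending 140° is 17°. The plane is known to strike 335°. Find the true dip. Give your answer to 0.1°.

β = acute angle between strike 335° and section 140° = 15°.
tan δ = tan α / sin β = tan 17° / sin 15° = 0.3057 / 0.2588 = 1.1813
δ = arctan(1.1813) = 49.75°

49.8°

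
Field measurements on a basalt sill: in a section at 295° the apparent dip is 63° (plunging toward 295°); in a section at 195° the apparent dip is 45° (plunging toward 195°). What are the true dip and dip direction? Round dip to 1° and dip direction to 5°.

true dip 67°, dip direction 260°

Represent each trace as a vector plunging at its apparent dip toward its trend (east-north-up frame): v₁ = (-0.411, 0.192, -0.891), v₂ = (-0.183, -0.683, -0.707).
n = v₁ × v₂ = (-0.744, -0.128, 0.316) (taken with n_z > 0).
tan δ = √(n_x²+n_y²)/n_z = 0.755/0.316, so δ = 67.3°.
Dip direction = azimuth of (n_x, n_y) = atan2(-0.744, -0.128) = 260°.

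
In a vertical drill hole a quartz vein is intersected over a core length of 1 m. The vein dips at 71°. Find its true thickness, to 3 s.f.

0.326 m

True thickness t = h · cos(dip) = 1 × cos 71°
t = 1 × 0.3256 = 0.326 m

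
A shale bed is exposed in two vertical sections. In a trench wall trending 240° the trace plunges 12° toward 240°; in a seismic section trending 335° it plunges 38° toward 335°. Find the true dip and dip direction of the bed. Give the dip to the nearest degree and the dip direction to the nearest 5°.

Represent each trace as a vector plunging at its apparent dip toward its trend (east-north-up frame): v₁ = (-0.847, -0.489, -0.208), v₂ = (-0.333, 0.714, -0.616).
n = v₁ × v₂ = (-0.450, 0.452, 0.768) (taken with n_z > 0).
True dip = arccos(n_z / |n|) = arccos(0.7693) = 39.7°.
Dip direction = azimuth of (n_x, n_y) = atan2(-0.450, 0.452) = 315°.

true dip 40°, dip direction 315°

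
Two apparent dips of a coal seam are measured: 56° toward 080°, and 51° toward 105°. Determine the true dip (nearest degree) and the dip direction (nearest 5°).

true dip 56°, dip direction 070°

Represent each trace as a vector plunging at its apparent dip toward its trend (east-north-up frame): v₁ = (0.551, 0.097, -0.829), v₂ = (0.608, -0.163, -0.777).
n = v₁ × v₂ = (0.210, 0.076, 0.149) (taken with n_z > 0).
Dip δ = arctan(|n_h|/n_z) = arctan(0.224/0.149) = 56.4°.
Dip direction = atan2(0.210, 0.076) = 70° (azimuth of n's horizontal projection).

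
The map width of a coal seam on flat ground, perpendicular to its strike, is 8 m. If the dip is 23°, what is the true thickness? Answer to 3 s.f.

True thickness t = w · sin(dip) = 8 × sin 23°
t = 8 × 0.3907 = 3.126 m

3.13 m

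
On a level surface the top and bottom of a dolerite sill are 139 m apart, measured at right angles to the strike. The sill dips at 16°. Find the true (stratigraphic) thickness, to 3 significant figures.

38.3 m

True thickness t = w · sin(dip) = 139 × sin 16°
t = 139 × 0.2756 = 38.314 m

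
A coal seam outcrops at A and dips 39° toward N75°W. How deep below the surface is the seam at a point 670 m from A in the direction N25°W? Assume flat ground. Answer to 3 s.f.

The hole lies 50° from the dip direction, so the down-dip offset is 670 × cos 50° = 430.67 m.
Depth = down-dip offset × tan(dip) = 430.67 × tan 39° = 430.67 × 0.8098
Depth = 348.75 m

349 m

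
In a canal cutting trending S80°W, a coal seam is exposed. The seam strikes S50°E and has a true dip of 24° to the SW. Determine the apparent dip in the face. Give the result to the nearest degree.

19°

Angle between strike (S50°E) and section (S80°W): β = 50°.
tan α = tan 24° × sin 50° = 0.4452 × 0.7660 = 0.3411
apparent dip = arctan 0.3411 = 18.83°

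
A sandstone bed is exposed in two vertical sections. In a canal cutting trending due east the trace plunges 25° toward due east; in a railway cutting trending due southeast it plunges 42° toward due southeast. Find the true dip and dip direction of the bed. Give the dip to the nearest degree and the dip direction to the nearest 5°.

true dip 43°, dip direction 150°

Each apparent-dip line lies in the plane. As unit vectors (x east, y north, z up), v₁ plunges 25°→due east and v₂ plunges 42°→due southeast.
Cross product v₁ × v₂ gives the pole to the plane: n ∝ (0.222, -0.384, 0.476).
tan δ = √(n_x²+n_y²)/n_z = 0.444/0.476, so δ = 43.0°.
The horizontal component of n points toward azimuth atan2(n_x, n_y) = 150°, the dip direction.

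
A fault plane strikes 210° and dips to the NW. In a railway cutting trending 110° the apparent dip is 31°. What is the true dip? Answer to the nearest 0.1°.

31.4°

The section is 80° from the strike.
tan δ = tan α / sin β = tan 31° / sin 80° = 0.6009 / 0.9848 = 0.6101
δ = arctan(0.6101) = 31.39°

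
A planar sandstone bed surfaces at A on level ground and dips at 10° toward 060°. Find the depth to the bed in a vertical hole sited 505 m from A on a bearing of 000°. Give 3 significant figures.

44.5 m

The hole lies 60° from the dip direction, so the down-dip offset is 505 × cos 60° = 252.50 m.
Depth = down-dip offset × tan(dip) = 252.50 × tan 10° = 252.50 × 0.1763
Depth = 44.52 m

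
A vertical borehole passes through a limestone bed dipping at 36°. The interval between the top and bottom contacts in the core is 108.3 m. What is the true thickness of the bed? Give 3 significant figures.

True thickness t = h · cos(dip) = 108.3 × cos 36°
t = 108.3 × 0.8090 = 87.617 m

87.6 m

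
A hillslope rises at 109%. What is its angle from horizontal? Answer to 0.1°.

tan θ = 109/100 = 1.0900
θ = arctan(1.0900) = 47.47°

47.5°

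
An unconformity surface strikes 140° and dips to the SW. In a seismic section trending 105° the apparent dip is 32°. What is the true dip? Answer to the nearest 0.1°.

47.5°

β = acute angle between strike 140° and section 105° = 35°.
tan δ = tan α / sin β = tan 32° / sin 35° = 0.6249 / 0.5736 = 1.0894
δ = arctan(1.0894) = 47.45°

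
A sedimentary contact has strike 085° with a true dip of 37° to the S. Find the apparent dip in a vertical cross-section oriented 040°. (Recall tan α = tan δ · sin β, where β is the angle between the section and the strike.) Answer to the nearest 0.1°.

The section lies 45° from the strike.
tan(apparent dip) = tan 37° · sin 45° = 0.5328
α = arctan(0.5328) = 28.05°

28.1°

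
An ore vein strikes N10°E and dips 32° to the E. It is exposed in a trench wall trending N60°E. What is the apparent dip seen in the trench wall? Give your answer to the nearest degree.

26°

The strike is N10°E and the section trends N60°E; the acute angle between them is β = 50°.
tan α = tan 32° × sin 50° = 0.6249 × 0.7660 = 0.4787
α = arctan(0.4787) = 25.58°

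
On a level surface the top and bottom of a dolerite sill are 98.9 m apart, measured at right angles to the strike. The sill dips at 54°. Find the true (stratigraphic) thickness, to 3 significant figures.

True thickness t = w · sin(dip) = 98.9 × sin 54°
t = 98.9 × 0.8090 = 80.012 m

80.0 m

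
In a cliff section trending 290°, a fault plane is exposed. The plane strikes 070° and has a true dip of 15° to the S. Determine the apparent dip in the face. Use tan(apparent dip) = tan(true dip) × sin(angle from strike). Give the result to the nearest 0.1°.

The strike is 070° and the section trends 290°; the acute angle between them is β = 40°.
tan α = tan 15° × sin 40° = 0.2679 × 0.6428 = 0.1722
apparent dip = arctan 0.1722 = 9.77°

9.8°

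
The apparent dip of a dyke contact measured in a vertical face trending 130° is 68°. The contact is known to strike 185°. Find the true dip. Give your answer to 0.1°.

The section is 55° from the strike.
tan δ = tan α / sin β = tan 68° / sin 55° = 2.4751 / 0.8192 = 3.0215
δ = arctan(3.0215) = 71.69°

71.7°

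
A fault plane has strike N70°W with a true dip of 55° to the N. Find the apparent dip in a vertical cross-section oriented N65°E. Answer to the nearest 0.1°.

45.3°

The strike is N70°W and the section trends N65°E; the acute angle between them is β = 45°.
tan α = tan 55° × sin 45° = 1.4281 × 0.7071 = 1.0099
apparent dip = arctan 1.0099 = 45.28°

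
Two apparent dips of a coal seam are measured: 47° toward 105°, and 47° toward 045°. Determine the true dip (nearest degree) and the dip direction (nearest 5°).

The two traces are lines in the plane: v₁ = (sin 105°·cos 47°, cos 105°·cos 47°, −sin 47°), v₂ = (sin 45°·cos 47°, cos 45°·cos 47°, −sin 47°).
Cross product v₁ × v₂ gives the pole to the plane: n ∝ (0.482, 0.129, 0.403).
Dip δ = arctan(|n_h|/n_z) = arctan(0.499/0.403) = 51.1°.
Dip direction = azimuth of (n_x, n_y) = atan2(0.482, 0.129) = 75°.

true dip 51°, dip direction 075°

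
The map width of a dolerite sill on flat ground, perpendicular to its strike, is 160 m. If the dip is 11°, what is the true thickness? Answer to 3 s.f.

True thickness t = w · sin(dip) = 160 × sin 11°
t = 160 × 0.1908 = 30.529 m

30.5 m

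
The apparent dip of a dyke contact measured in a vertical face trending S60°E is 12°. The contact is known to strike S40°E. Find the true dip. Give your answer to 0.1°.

31.9°

β = acute angle between strike S40°E and section S60°E = 20°.
tan δ = tan α / sin β = tan 12° / sin 20° = 0.2126 / 0.3420 = 0.6215
δ = arctan(0.6215) = 31.86°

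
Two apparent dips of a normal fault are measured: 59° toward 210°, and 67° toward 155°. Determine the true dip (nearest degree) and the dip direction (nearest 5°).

true dip 67°, dip direction 165°

The two traces are lines in the plane: v₁ = (sin 210°·cos 59°, cos 210°·cos 59°, −sin 59°), v₂ = (sin 155°·cos 67°, cos 155°·cos 67°, −sin 67°).
n = v₁ × v₂ = (0.107, -0.379, 0.165) (taken with n_z > 0).
Dip δ = arctan(|n_h|/n_z) = arctan(0.393/0.165) = 67.3°.
Dip direction = atan2(0.107, -0.379) = 164° (azimuth of n's horizontal projection).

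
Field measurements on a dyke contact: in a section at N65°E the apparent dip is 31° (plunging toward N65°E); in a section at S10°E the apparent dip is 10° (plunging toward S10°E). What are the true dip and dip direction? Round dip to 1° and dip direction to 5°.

true dip 35°, dip direction 095°

Represent each trace as a vector plunging at its apparent dip toward its trend (east-north-up frame): v₁ = (0.777, 0.362, -0.515), v₂ = (0.171, -0.970, -0.174).
The plane normal is n = v₁ × v₂ ∝ (0.562, -0.047, 0.815).
Dip δ = arctan(|n_h|/n_z) = arctan(0.564/0.815) = 34.7°.
Dip direction = azimuth of (n_x, n_y) = atan2(0.562, -0.047) = 95°.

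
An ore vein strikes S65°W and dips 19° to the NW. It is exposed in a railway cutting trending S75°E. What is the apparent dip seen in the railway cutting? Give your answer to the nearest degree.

12°

The section lies 40° from the strike.
tan α = tan 19° × sin 40° = 0.3443 × 0.6428 = 0.2213
α = arctan(0.2213) = 12.48°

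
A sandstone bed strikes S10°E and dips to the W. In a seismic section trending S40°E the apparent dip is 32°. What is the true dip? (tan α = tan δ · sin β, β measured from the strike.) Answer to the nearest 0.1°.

β = acute angle between strike S10°E and section S40°E = 30°.
tan(true dip) = tan 32° / sin 30° = 1.2497
true dip = arctan 1.2497 = 51.33°

51.3°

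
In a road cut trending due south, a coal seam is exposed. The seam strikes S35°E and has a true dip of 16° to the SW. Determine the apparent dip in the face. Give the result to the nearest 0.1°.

The strike is S35°E and the section trends due south; the acute angle between them is β = 35°.
tan(apparent dip) = tan 16° · sin 35° = 0.1645
apparent dip = arctan 0.1645 = 9.34°

9.3°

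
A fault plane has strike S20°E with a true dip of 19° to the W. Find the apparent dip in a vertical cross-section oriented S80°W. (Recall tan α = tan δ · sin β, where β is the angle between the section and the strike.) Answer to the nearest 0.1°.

Angle between strike (S20°E) and section (S80°W): β = 80°.
tan α = tan 19° × sin 80° = 0.3443 × 0.9848 = 0.3391
apparent dip = arctan 0.3391 = 18.73°

18.7°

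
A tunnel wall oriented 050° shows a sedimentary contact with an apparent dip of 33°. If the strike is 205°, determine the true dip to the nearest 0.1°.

56.9°

The section is 25° from the strike.
tan(true dip) = tan 33° / sin 25° = 1.5366
δ = arctan(1.5366) = 56.94°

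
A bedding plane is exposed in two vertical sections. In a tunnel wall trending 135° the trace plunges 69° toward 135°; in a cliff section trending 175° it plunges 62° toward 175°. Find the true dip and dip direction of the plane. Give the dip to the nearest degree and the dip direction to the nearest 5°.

true dip 69°, dip direction 130°

The two traces are lines in the plane: v₁ = (sin 135°·cos 69°, cos 135°·cos 69°, −sin 69°), v₂ = (sin 175°·cos 62°, cos 175°·cos 62°, −sin 62°).
n = v₁ × v₂ = (0.213, -0.186, 0.108) (taken with n_z > 0).
True dip = arccos(n_z / |n|) = arccos(0.3576) = 69.0°.
Dip direction = atan2(0.213, -0.186) = 131° (azimuth of n's horizontal projection).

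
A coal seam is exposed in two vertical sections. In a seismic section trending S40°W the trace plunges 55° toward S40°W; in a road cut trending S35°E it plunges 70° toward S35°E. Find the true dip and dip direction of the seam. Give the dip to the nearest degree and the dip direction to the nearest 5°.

The two traces are lines in the plane: v₁ = (sin 220°·cos 55°, cos 220°·cos 55°, −sin 55°), v₂ = (sin 145°·cos 70°, cos 145°·cos 70°, −sin 70°).
The plane normal is n = v₁ × v₂ ∝ (0.183, -0.507, 0.189).
Dip δ = arctan(|n_h|/n_z) = arctan(0.539/0.189) = 70.6°.
The horizontal component of n points toward azimuth atan2(n_x, n_y) = 160°, the dip direction.

true dip 71°, dip direction 160°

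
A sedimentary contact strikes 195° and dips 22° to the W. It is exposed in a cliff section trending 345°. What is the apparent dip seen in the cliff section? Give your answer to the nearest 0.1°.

The section lies 30° from the strike.
tan(apparent dip) = tan 22° · sin 30° = 0.2020
apparent dip = arctan 0.2020 = 11.42°

11.4°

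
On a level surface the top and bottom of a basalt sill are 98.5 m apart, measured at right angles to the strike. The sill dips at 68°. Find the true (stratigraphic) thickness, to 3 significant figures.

True thickness t = w · sin(dip) = 98.5 × sin 68°
t = 98.5 × 0.9272 = 91.328 m

91.3 m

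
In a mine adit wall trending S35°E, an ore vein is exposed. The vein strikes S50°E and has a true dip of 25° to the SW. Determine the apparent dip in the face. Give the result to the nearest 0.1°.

6.9°

Angle between strike (S50°E) and section (S35°E): β = 15°.
tan(apparent dip) = tan 25° · sin 15° = 0.1207
α = arctan(0.1207) = 6.88°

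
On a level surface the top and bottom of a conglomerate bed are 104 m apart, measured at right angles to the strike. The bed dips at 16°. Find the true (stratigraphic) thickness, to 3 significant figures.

True thickness t = w · sin(dip) = 104 × sin 16°
t = 104 × 0.2756 = 28.666 m

28.7 m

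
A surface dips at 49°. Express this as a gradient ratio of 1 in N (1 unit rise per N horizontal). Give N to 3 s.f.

1 : N means tan θ = 1/N, so N = 1/tan 49° = 1/1.1504

1 in 0.869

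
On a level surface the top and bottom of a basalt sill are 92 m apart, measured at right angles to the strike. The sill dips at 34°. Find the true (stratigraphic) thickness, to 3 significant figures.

True thickness t = w · sin(dip) = 92 × sin 34°
t = 92 × 0.5592 = 51.446 m

51.4 m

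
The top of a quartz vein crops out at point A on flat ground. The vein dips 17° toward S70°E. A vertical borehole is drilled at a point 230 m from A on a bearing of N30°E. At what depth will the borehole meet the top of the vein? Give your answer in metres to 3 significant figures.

The hole lies 80° from the dip direction, so the down-dip offset is 230 × cos 80° = 39.94 m.
Depth = down-dip offset × tan(dip) = 39.94 × tan 17° = 39.94 × 0.3057
Depth = 12.21 m

12.2 m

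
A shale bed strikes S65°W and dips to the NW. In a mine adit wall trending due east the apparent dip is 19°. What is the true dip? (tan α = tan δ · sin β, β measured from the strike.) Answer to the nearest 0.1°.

39.2°

The section is 25° from the strike.
tan δ = tan α / sin β = tan 19° / sin 25° = 0.3443 / 0.4226 = 0.8147
true dip = arctan 0.8147 = 39.17°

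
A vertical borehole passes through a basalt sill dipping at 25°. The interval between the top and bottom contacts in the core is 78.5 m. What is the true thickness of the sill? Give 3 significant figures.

71.1 m

True thickness t = h · cos(dip) = 78.5 × cos 25°
t = 78.5 × 0.9063 = 71.145 m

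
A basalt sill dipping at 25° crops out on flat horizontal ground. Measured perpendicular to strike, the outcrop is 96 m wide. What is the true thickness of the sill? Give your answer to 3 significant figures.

True thickness t = w · sin(dip) = 96 × sin 25°
t = 96 × 0.4226 = 40.571 m

40.6 m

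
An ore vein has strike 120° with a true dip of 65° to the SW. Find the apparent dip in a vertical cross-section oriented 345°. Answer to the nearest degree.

57°

The strike is 120° and the section trends 345°; the acute angle between them is β = 45°.
tan(apparent dip) = tan 65° · sin 45° = 1.5164
apparent dip = arctan 1.5164 = 56.60°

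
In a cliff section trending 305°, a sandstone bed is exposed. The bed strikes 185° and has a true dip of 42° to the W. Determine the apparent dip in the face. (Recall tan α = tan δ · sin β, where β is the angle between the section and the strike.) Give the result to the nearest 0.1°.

37.9°

The section lies 60° from the strike.
tan α = tan 42° × sin 60° = 0.9004 × 0.8660 = 0.7798
α = arctan(0.7798) = 37.95°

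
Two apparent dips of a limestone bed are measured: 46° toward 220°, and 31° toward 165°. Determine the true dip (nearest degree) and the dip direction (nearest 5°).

true dip 46°, dip direction 220°

Represent each trace as a vector plunging at its apparent dip toward its trend (east-north-up frame): v₁ = (-0.447, -0.532, -0.719), v₂ = (0.222, -0.828, -0.515).
The plane normal is n = v₁ × v₂ ∝ (-0.322, -0.390, 0.488).
tan δ = √(n_x²+n_y²)/n_z = 0.505/0.488, so δ = 46.0°.
Dip direction = azimuth of (n_x, n_y) = atan2(-0.322, -0.390) = 220°.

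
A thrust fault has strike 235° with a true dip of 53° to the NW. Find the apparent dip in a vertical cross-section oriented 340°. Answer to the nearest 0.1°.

52.0°

The section lies 75° from the strike.
tan(apparent dip) = tan 53° · sin 75° = 1.2818
apparent dip = arctan 1.2818 = 52.04°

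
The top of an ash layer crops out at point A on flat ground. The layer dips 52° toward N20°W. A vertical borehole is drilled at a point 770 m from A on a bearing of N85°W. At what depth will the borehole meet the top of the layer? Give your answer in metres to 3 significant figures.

The hole lies 65° from the dip direction, so the down-dip offset is 770 × cos 65° = 325.42 m.
Depth = down-dip offset × tan(dip) = 325.42 × tan 52° = 325.42 × 1.2799
Depth = 416.51 m

417 m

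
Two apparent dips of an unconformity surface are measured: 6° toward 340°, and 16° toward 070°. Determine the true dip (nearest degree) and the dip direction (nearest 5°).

true dip 17°, dip direction 050°

Represent each trace as a vector plunging at its apparent dip toward its trend (east-north-up frame): v₁ = (-0.340, 0.935, -0.105), v₂ = (0.903, 0.329, -0.276).
n = v₁ × v₂ = (0.223, 0.188, 0.956) (taken with n_z > 0).
True dip = arccos(n_z / |n|) = arccos(0.9564) = 17.0°.
Dip direction = azimuth of (n_x, n_y) = atan2(0.223, 0.188) = 50°.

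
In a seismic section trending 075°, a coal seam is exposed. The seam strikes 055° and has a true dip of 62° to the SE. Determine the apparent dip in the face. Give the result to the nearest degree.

33°

Angle between strike (055°) and section (075°): β = 20°.
tan α = tan 62° × sin 20° = 1.8807 × 0.3420 = 0.6432
α = arctan(0.6432) = 32.75°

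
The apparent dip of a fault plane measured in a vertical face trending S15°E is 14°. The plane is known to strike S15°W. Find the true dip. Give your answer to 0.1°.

The section is 30° from the strike.
tan δ = tan α / sin β = tan 14° / sin 30° = 0.2493 / 0.5000 = 0.4987
δ = arctan(0.4987) = 26.50°

26.5°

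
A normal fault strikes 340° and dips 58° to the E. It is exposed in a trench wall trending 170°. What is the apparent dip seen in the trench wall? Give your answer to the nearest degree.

The strike is 340° and the section trends 170°; the acute angle between them is β = 10°.
tan(apparent dip) = tan 58° · sin 10° = 0.2779
α = arctan(0.2779) = 15.53°

16°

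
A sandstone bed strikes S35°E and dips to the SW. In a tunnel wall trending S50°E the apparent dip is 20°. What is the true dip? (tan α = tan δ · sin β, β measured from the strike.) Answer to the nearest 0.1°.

The section is 15° from the strike.
tan(true dip) = tan 20° / sin 15° = 1.4063
true dip = arctan 1.4063 = 54.58°

54.6°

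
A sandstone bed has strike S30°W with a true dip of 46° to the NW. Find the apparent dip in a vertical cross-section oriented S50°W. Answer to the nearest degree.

20°

The strike is S30°W and the section trends S50°W; the acute angle between them is β = 20°.
tan(apparent dip) = tan 46° · sin 20° = 0.3542
apparent dip = arctan 0.3542 = 19.50°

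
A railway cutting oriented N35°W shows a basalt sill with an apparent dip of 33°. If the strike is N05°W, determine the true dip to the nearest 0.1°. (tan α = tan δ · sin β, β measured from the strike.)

52.4°

The section is 30° from the strike.
tan δ = tan α / sin β = tan 33° / sin 30° = 0.6494 / 0.5000 = 1.2988
δ = arctan(1.2988) = 52.41°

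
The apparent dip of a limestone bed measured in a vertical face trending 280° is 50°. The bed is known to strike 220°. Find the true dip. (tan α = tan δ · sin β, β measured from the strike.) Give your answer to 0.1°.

54.0°

The section is 60° from the strike.
tan δ = tan α / sin β = tan 50° / sin 60° = 1.1918 / 0.8660 = 1.3761
δ = arctan(1.3761) = 53.99°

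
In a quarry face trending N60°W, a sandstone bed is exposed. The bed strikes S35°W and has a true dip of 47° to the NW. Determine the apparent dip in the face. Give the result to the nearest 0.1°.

The section lies 85° from the strike.
tan(apparent dip) = tan 47° · sin 85° = 1.0683
α = arctan(1.0683) = 46.89°

46.9°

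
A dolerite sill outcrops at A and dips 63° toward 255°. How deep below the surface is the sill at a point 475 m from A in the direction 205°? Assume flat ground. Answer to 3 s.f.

The hole lies 50° from the dip direction, so the down-dip offset is 475 × cos 50° = 305.32 m.
Depth = down-dip offset × tan(dip) = 305.32 × tan 63° = 305.32 × 1.9626
Depth = 599.23 m

599 m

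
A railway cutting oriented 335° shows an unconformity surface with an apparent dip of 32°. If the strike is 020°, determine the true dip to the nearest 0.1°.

The section is 45° from the strike.
tan(true dip) = tan 32° / sin 45° = 0.8837
δ = arctan(0.8837) = 41.47°

41.5°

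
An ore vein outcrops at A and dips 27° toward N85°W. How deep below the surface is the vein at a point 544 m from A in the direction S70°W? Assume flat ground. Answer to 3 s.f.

The hole lies 25° from the dip direction, so the down-dip offset is 544 × cos 25° = 493.03 m.
Depth = down-dip offset × tan(dip) = 493.03 × tan 27° = 493.03 × 0.5095
Depth = 251.21 m

251 m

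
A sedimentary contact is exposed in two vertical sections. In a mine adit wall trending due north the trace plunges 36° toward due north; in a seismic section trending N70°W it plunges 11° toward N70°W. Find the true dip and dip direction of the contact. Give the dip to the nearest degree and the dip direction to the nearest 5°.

true dip 36°, dip direction 005°

Each apparent-dip line lies in the plane. As unit vectors (x east, y north, z up), v₁ plunges 36°→due north and v₂ plunges 11°→N70°W.
The plane normal is n = v₁ × v₂ ∝ (0.043, 0.542, 0.746).
tan δ = √(n_x²+n_y²)/n_z = 0.544/0.746, so δ = 36.1°.
The horizontal component of n points toward azimuth atan2(n_x, n_y) = 5°, the dip direction.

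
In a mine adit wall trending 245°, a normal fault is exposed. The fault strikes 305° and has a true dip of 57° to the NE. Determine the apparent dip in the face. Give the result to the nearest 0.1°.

53.1°

The strike is 305° and the section trends 245°; the acute angle between them is β = 60°.
tan(apparent dip) = tan 57° · sin 60° = 1.3336
α = arctan(1.3336) = 53.13°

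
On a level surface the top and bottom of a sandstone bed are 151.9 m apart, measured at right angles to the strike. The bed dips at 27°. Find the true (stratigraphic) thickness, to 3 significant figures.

True thickness t = w · sin(dip) = 151.9 × sin 27°
t = 151.9 × 0.4540 = 68.961 m

69.0 m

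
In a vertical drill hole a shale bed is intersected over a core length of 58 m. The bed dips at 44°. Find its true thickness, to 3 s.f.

True thickness t = h · cos(dip) = 58 × cos 44°
t = 58 × 0.7193 = 41.722 m

41.7 m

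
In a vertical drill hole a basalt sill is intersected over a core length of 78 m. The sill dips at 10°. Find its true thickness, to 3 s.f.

76.8 m

True thickness t = h · cos(dip) = 78 × cos 10°
t = 78 × 0.9848 = 76.815 m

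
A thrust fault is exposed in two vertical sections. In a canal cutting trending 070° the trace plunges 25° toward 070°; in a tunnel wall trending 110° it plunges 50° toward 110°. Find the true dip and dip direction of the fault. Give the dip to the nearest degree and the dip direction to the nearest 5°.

The two traces are lines in the plane: v₁ = (sin 70°·cos 25°, cos 70°·cos 25°, −sin 25°), v₂ = (sin 110°·cos 50°, cos 110°·cos 50°, −sin 50°).
Cross product v₁ × v₂ gives the pole to the plane: n ∝ (0.330, -0.397, 0.374).
True dip = arccos(n_z / |n|) = arccos(0.5869) = 54.1°.
The horizontal component of n points toward azimuth atan2(n_x, n_y) = 140°, the dip direction.

true dip 54°, dip direction 140°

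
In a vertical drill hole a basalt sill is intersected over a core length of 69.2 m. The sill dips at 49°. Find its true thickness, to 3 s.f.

45.4 m

True thickness t = h · cos(dip) = 69.2 × cos 49°
t = 69.2 × 0.6561 = 45.399 m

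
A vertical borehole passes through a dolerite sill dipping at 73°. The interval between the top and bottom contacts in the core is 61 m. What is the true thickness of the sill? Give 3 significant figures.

True thickness t = h · cos(dip) = 61 × cos 73°
t = 61 × 0.2924 = 17.835 m

17.8 m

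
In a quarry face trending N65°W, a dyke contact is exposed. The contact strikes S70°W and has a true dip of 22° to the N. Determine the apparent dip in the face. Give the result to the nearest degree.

The strike is S70°W and the section trends N65°W; the acute angle between them is β = 45°.
tan(apparent dip) = tan 22° · sin 45° = 0.2857
α = arctan(0.2857) = 15.94°

16°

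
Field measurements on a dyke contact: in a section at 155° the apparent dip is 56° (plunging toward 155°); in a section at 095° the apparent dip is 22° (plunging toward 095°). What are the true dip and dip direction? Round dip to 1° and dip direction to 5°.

true dip 57°, dip direction 170°

Each apparent-dip line lies in the plane. As unit vectors (x east, y north, z up), v₁ plunges 56°→155° and v₂ plunges 22°→095°.
Cross product v₁ × v₂ gives the pole to the plane: n ∝ (0.123, -0.677, 0.449).
Dip δ = arctan(|n_h|/n_z) = arctan(0.688/0.449) = 56.9°.
Dip direction = azimuth of (n_x, n_y) = atan2(0.123, -0.677) = 170°.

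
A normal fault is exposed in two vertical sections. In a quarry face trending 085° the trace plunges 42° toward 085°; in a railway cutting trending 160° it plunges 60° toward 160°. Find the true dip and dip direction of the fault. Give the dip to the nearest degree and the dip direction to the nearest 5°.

Each apparent-dip line lies in the plane. As unit vectors (x east, y north, z up), v₁ plunges 42°→085° and v₂ plunges 60°→160°.
Cross product v₁ × v₂ gives the pole to the plane: n ∝ (0.370, -0.527, 0.359).
True dip = arccos(n_z / |n|) = arccos(0.4868) = 60.9°.
Dip direction = atan2(0.370, -0.527) = 145° (azimuth of n's horizontal projection).

true dip 61°, dip direction 145°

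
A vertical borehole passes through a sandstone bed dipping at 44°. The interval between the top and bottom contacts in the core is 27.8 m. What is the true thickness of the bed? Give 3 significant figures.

True thickness t = h · cos(dip) = 27.8 × cos 44°
t = 27.8 × 0.7193 = 19.998 m

20.0 m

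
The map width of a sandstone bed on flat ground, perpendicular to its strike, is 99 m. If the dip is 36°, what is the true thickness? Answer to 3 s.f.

58.2 m

True thickness t = w · sin(dip) = 99 × sin 36°
t = 99 × 0.5878 = 58.191 m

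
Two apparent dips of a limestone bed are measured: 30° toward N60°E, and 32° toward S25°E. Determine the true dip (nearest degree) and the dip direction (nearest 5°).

true dip 42°, dip direction 110°

The two traces are lines in the plane: v₁ = (sin 60°·cos 30°, cos 60°·cos 30°, −sin 30°), v₂ = (sin 155°·cos 32°, cos 155°·cos 32°, −sin 32°).
n = v₁ × v₂ = (0.614, -0.218, 0.732) (taken with n_z > 0).
True dip = arccos(n_z / |n|) = arccos(0.7469) = 41.7°.
Dip direction = atan2(0.614, -0.218) = 110° (azimuth of n's horizontal projection).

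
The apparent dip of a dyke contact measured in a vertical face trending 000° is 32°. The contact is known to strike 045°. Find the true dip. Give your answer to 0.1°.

The section is 45° from the strike.
tan(true dip) = tan 32° / sin 45° = 0.8837
δ = arctan(0.8837) = 41.47°

41.5°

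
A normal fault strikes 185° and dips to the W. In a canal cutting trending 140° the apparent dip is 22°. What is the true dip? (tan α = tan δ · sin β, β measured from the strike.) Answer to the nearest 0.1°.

29.7°

The section is 45° from the strike.
tan(true dip) = tan 22° / sin 45° = 0.5714
true dip = arctan 0.5714 = 29.74°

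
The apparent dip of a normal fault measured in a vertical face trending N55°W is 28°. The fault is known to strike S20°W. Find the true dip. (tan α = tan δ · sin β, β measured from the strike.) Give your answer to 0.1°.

The section is 75° from the strike.
tan δ = tan α / sin β = tan 28° / sin 75° = 0.5317 / 0.9659 = 0.5505
true dip = arctan 0.5505 = 28.83°

28.8°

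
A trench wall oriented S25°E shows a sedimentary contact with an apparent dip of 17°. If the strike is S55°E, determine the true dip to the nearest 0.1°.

31.4°

β = acute angle between strike S55°E and section S25°E = 30°.
tan(true dip) = tan 17° / sin 30° = 0.6115
δ = arctan(0.6115) = 31.44°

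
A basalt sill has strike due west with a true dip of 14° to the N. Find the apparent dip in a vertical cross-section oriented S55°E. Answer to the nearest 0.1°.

The strike is due west and the section trends S55°E; the acute angle between them is β = 35°.
tan α = tan 14° × sin 35° = 0.2493 × 0.5736 = 0.1430
apparent dip = arctan 0.1430 = 8.14°

8.1°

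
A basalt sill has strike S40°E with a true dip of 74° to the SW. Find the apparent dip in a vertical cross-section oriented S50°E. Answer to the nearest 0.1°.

Angle between strike (S40°E) and section (S50°E): β = 10°.
tan(apparent dip) = tan 74° · sin 10° = 0.6056
α = arctan(0.6056) = 31.20°

31.2°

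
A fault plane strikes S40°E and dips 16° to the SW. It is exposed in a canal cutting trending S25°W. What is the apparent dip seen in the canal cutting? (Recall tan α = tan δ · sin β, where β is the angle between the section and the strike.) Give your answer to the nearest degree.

15°

The section lies 65° from the strike.
tan α = tan 16° × sin 65° = 0.2867 × 0.9063 = 0.2599
α = arctan(0.2599) = 14.57°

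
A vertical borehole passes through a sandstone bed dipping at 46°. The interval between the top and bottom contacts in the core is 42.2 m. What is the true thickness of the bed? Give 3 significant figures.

29.3 m

True thickness t = h · cos(dip) = 42.2 × cos 46°
t = 42.2 × 0.6947 = 29.315 m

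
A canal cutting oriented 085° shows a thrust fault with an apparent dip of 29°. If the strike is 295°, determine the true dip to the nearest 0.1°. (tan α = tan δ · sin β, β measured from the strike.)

47.9°

The section is 30° from the strike.
tan(true dip) = tan 29° / sin 30° = 1.1086
δ = arctan(1.1086) = 47.95°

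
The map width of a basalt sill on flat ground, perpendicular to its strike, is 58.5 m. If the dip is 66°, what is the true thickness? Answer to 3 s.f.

53.4 m

True thickness t = w · sin(dip) = 58.5 × sin 66°
t = 58.5 × 0.9135 = 53.442 m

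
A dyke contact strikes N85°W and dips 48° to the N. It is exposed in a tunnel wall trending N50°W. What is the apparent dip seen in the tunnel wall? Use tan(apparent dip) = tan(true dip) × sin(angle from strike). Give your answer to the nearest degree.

Angle between strike (N85°W) and section (N50°W): β = 35°.
tan α = tan 48° × sin 35° = 1.1106 × 0.5736 = 0.6370
α = arctan(0.6370) = 32.50°

32°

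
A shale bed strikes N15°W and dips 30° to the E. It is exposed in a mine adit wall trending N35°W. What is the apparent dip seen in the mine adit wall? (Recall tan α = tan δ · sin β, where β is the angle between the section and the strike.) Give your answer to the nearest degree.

11°

The section lies 20° from the strike.
tan α = tan 30° × sin 20° = 0.5774 × 0.3420 = 0.1975
α = arctan(0.1975) = 11.17°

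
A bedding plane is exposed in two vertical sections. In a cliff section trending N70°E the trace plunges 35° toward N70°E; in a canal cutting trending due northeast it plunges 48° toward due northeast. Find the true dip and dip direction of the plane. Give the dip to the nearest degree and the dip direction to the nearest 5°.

Each apparent-dip line lies in the plane. As unit vectors (x east, y north, z up), v₁ plunges 35°→N70°E and v₂ plunges 48°→due northeast.
Cross product v₁ × v₂ gives the pole to the plane: n ∝ (0.063, 0.301, 0.232).
tan δ = √(n_x²+n_y²)/n_z = 0.307/0.232, so δ = 53.0°.
Dip direction = azimuth of (n_x, n_y) = atan2(0.063, 0.301) = 12°.

true dip 53°, dip direction 010°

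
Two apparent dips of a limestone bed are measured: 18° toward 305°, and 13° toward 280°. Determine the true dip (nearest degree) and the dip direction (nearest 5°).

Each apparent-dip line lies in the plane. As unit vectors (x east, y north, z up), v₁ plunges 18°→305° and v₂ plunges 13°→280°.
n = v₁ × v₂ = (-0.070, 0.121, 0.392) (taken with n_z > 0).
tan δ = √(n_x²+n_y²)/n_z = 0.140/0.392, so δ = 19.7°.
Dip direction = azimuth of (n_x, n_y) = atan2(-0.070, 0.121) = 330°.

true dip 20°, dip direction 330°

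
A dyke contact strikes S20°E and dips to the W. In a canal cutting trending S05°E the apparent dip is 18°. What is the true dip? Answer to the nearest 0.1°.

β = acute angle between strike S20°E and section S05°E = 15°.
tan(true dip) = tan 18° / sin 15° = 1.2554
true dip = arctan 1.2554 = 51.46°

51.5°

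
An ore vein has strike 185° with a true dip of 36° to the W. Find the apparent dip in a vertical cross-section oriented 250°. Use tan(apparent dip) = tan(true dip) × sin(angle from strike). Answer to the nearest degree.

The strike is 185° and the section trends 250°; the acute angle between them is β = 65°.
tan(apparent dip) = tan 36° · sin 65° = 0.6585
α = arctan(0.6585) = 33.36°

33°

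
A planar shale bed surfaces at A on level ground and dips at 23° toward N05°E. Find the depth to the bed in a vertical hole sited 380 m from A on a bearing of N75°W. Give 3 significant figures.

The hole lies 80° from the dip direction, so the down-dip offset is 380 × cos 80° = 65.99 m.
Depth = down-dip offset × tan(dip) = 65.99 × tan 23° = 65.99 × 0.4245
Depth = 28.01 m

28.0 m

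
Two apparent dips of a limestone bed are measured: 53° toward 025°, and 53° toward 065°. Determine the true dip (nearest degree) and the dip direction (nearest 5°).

Each apparent-dip line lies in the plane. As unit vectors (x east, y north, z up), v₁ plunges 53°→025° and v₂ plunges 53°→065°.
The plane normal is n = v₁ × v₂ ∝ (0.232, 0.232, 0.233).
Dip δ = arctan(|n_h|/n_z) = arctan(0.329/0.233) = 54.7°.
Dip direction = azimuth of (n_x, n_y) = atan2(0.232, 0.232) = 45°.

true dip 55°, dip direction 045°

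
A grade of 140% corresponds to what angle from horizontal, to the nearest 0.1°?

tan θ = 140/100 = 1.4000
θ = arctan(1.4000) = 54.46°

54.5°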